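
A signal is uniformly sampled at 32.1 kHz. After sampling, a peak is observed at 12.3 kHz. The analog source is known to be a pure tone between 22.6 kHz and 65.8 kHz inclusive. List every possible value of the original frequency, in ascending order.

44.4 kHz, 51.9 kHz

Frequencies that alias to 12.3 kHz are k·fs ± 12.3 kHz for integer k ≥ 0.
k=0: 12.3 kHz.
k=1: 19.8 kHz, 44.4 kHz.
k=2: 51.9 kHz, 76.5 kHz.
k=3: 84 kHz, 108.6 kHz.
Within [22.6 kHz, 65.8 kHz]: 44.4 kHz, 51.9 kHz.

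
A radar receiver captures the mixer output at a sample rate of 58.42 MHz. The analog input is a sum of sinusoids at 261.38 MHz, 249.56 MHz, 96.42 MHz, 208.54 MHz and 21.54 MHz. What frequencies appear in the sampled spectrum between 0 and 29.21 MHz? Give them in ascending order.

15.88 MHz, 20.42 MHz, 21.54 MHz, 25.14 MHz, 27.7 MHz

fs/2 = 29.21 MHz.
261.38 MHz mod fs = 27.7 MHz.
27.7 MHz ≤ fs/2 = 29.21 MHz, appears at 27.7 MHz.
249.56 MHz mod fs = 15.88 MHz.
15.88 MHz ≤ fs/2 = 29.21 MHz, appears at 15.88 MHz.
96.42 MHz mod fs = 38 MHz.
38 MHz > fs/2 = 29.21 MHz, folds to fs − 38 MHz = 20.42 MHz.
208.54 MHz mod fs = 33.28 MHz.
33.28 MHz > fs/2 = 29.21 MHz, folds to fs − 33.28 MHz = 25.14 MHz.
21.54 MHz ≤ fs/2 = 29.21 MHz, passes unchanged.
Distinct values: {15.88 MHz, 20.42 MHz, 21.54 MHz, 25.14 MHz, 27.7 MHz}.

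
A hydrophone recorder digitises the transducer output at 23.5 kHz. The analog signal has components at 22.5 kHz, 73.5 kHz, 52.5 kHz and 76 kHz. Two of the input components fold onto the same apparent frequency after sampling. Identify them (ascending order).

fs/2 = 11.75 kHz.
22.5 kHz > fs/2 = 11.75 kHz, folds to fs − 22.5 kHz = 1 kHz.
73.5 kHz mod fs = 3 kHz.
3 kHz ≤ fs/2 = 11.75 kHz, appears at 3 kHz.
52.5 kHz mod fs = 5.5 kHz.
5.5 kHz ≤ fs/2 = 11.75 kHz, appears at 5.5 kHz.
76 kHz mod fs = 5.5 kHz.
5.5 kHz ≤ fs/2 = 11.75 kHz, appears at 5.5 kHz.
52.5 kHz and 76 kHz both map to 5.5 kHz.

52.5 kHz, 76 kHz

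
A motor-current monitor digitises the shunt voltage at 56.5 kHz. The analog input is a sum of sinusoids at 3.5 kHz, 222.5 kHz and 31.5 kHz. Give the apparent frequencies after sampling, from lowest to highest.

fs/2 = 28.25 kHz.
3.5 kHz ≤ fs/2 = 28.25 kHz, passes unchanged.
222.5 kHz mod fs = 53 kHz.
53 kHz > fs/2 = 28.25 kHz, folds to fs − 53 kHz = 3.5 kHz.
31.5 kHz > fs/2 = 28.25 kHz, folds to fs − 31.5 kHz = 25 kHz.
Distinct values: {3.5 kHz, 25 kHz}.

3.5 kHz, 25 kHz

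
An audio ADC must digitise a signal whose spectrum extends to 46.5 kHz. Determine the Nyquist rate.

Nyquist rate = 2 × 46.5 kHz = 93 kHz.

93 kHz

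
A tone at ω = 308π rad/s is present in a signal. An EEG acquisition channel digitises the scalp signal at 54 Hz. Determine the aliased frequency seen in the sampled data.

8 Hz

ω = 308π rad/s → f = ω/(2π) = 154 Hz.
154 Hz mod fs = 46 Hz.
46 Hz > fs/2 = 27 Hz, folds to fs − 46 Hz = 8 Hz.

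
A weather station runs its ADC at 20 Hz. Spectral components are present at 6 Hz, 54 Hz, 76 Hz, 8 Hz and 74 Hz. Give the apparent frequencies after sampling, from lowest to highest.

4 Hz, 6 Hz, 8 Hz

fs/2 = 10 Hz.
6 Hz ≤ fs/2 = 10 Hz, passes unchanged.
54 Hz mod fs = 14 Hz.
14 Hz > fs/2 = 10 Hz, folds to fs − 14 Hz = 6 Hz.
76 Hz mod fs = 16 Hz.
16 Hz > fs/2 = 10 Hz, folds to fs − 16 Hz = 4 Hz.
8 Hz ≤ fs/2 = 10 Hz, passes unchanged.
74 Hz mod fs = 14 Hz.
14 Hz > fs/2 = 10 Hz, folds to fs − 14 Hz = 6 Hz.
Distinct values: {4 Hz, 6 Hz, 8 Hz}.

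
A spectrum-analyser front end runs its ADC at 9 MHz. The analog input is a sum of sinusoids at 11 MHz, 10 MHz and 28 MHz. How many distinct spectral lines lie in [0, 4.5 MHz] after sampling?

2

fs/2 = 4.5 MHz.
11 MHz mod fs = 2 MHz.
2 MHz ≤ fs/2 = 4.5 MHz, appears at 2 MHz.
10 MHz mod fs = 1 MHz.
1 MHz ≤ fs/2 = 4.5 MHz, appears at 1 MHz.
28 MHz mod fs = 1 MHz.
1 MHz ≤ fs/2 = 4.5 MHz, appears at 1 MHz.
Distinct values: {1 MHz, 2 MHz} → 2.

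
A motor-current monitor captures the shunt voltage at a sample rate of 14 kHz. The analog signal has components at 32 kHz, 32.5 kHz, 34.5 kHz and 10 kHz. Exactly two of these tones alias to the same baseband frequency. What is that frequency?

4 kHz

fs/2 = 7 kHz.
32 kHz mod fs = 4 kHz.
4 kHz ≤ fs/2 = 7 kHz, appears at 4 kHz.
32.5 kHz mod fs = 4.5 kHz.
4.5 kHz ≤ fs/2 = 7 kHz, appears at 4.5 kHz.
34.5 kHz mod fs = 6.5 kHz.
6.5 kHz ≤ fs/2 = 7 kHz, appears at 6.5 kHz.
10 kHz > fs/2 = 7 kHz, folds to fs − 10 kHz = 4 kHz.
10 kHz and 32 kHz both map to 4 kHz.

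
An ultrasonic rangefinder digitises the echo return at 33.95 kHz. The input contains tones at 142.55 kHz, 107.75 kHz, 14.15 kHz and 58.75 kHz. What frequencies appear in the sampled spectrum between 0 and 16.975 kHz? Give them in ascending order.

5.9 kHz, 6.75 kHz, 9.15 kHz, 14.15 kHz

fs/2 = 16.975 kHz.
142.55 kHz mod fs = 6.75 kHz.
6.75 kHz ≤ fs/2 = 16.975 kHz, appears at 6.75 kHz.
107.75 kHz mod fs = 5.9 kHz.
5.9 kHz ≤ fs/2 = 16.975 kHz, appears at 5.9 kHz.
14.15 kHz ≤ fs/2 = 16.975 kHz, passes unchanged.
58.75 kHz mod fs = 24.8 kHz.
24.8 kHz > fs/2 = 16.975 kHz, folds to fs − 24.8 kHz = 9.15 kHz.
Distinct values: {5.9 kHz, 6.75 kHz, 9.15 kHz, 14.15 kHz}.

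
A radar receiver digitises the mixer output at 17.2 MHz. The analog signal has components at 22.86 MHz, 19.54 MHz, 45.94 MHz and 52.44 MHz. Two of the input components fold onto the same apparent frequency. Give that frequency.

5.66 MHz

fs/2 = 8.6 MHz.
22.86 MHz mod fs = 5.66 MHz.
5.66 MHz ≤ fs/2 = 8.6 MHz, appears at 5.66 MHz.
19.54 MHz mod fs = 2.34 MHz.
2.34 MHz ≤ fs/2 = 8.6 MHz, appears at 2.34 MHz.
45.94 MHz mod fs = 11.54 MHz.
11.54 MHz > fs/2 = 8.6 MHz, folds to fs − 11.54 MHz = 5.66 MHz.
52.44 MHz mod fs = 0.84 MHz.
0.84 MHz ≤ fs/2 = 8.6 MHz, appears at 0.84 MHz.
22.86 MHz and 45.94 MHz both map to 5.66 MHz.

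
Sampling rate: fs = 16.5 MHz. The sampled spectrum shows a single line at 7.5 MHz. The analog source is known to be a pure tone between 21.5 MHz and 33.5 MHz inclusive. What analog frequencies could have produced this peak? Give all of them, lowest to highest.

Frequencies that alias to 7.5 MHz are k·fs ± 7.5 MHz for integer k ≥ 0.
k=0: 7.5 MHz.
k=1: 9 MHz, 24 MHz.
k=2: 25.5 MHz, 40.5 MHz.
k=3: 42 MHz, 57 MHz.
Within [21.5 MHz, 33.5 MHz]: 24 MHz, 25.5 MHz.

24 MHz, 25.5 MHz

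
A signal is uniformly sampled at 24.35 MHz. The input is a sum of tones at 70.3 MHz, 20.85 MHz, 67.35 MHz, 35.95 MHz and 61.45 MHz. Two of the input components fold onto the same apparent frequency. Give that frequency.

11.6 MHz

fs/2 = 12.175 MHz.
70.3 MHz mod fs = 21.6 MHz.
21.6 MHz > fs/2 = 12.175 MHz, folds to fs − 21.6 MHz = 2.75 MHz.
20.85 MHz > fs/2 = 12.175 MHz, folds to fs − 20.85 MHz = 3.5 MHz.
67.35 MHz mod fs = 18.65 MHz.
18.65 MHz > fs/2 = 12.175 MHz, folds to fs − 18.65 MHz = 5.7 MHz.
35.95 MHz mod fs = 11.6 MHz.
11.6 MHz ≤ fs/2 = 12.175 MHz, appears at 11.6 MHz.
61.45 MHz mod fs = 12.75 MHz.
12.75 MHz > fs/2 = 12.175 MHz, folds to fs − 12.75 MHz = 11.6 MHz.
35.95 MHz and 61.45 MHz both map to 11.6 MHz.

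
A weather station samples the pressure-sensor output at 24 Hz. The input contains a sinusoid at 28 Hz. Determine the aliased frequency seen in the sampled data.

28 Hz mod fs = 4 Hz.
4 Hz ≤ fs/2 = 12 Hz, appears at 4 Hz.

4 Hz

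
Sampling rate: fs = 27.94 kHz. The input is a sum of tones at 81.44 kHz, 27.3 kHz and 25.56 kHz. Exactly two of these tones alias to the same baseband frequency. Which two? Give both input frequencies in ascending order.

fs/2 = 13.97 kHz.
81.44 kHz mod fs = 25.56 kHz.
25.56 kHz > fs/2 = 13.97 kHz, folds to fs − 25.56 kHz = 2.38 kHz.
27.3 kHz > fs/2 = 13.97 kHz, folds to fs − 27.3 kHz = 0.64 kHz.
25.56 kHz > fs/2 = 13.97 kHz, folds to fs − 25.56 kHz = 2.38 kHz.
25.56 kHz and 81.44 kHz both map to 2.38 kHz.

25.56 kHz, 81.44 kHz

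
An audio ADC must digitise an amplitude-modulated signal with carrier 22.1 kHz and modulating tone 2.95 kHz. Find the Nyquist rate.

AM sidebands sit at fc ± fm = 19.15 kHz and 25.05 kHz.
Highest-frequency component: 25.05 kHz.
Nyquist rate = 2 × 25.05 kHz = 50.1 kHz.

50.1 kHz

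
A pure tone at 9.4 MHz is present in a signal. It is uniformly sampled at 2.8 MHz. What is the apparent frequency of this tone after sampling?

9.4 MHz mod fs = 1 MHz.
1 MHz ≤ fs/2 = 1.4 MHz, appears at 1 MHz.

1 MHz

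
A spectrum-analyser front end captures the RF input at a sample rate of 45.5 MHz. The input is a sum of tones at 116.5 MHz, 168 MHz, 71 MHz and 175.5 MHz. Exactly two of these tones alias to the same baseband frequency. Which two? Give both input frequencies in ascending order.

71 MHz, 116.5 MHz

fs/2 = 22.75 MHz.
116.5 MHz mod fs = 25.5 MHz.
25.5 MHz > fs/2 = 22.75 MHz, folds to fs − 25.5 MHz = 20 MHz.
168 MHz mod fs = 31.5 MHz.
31.5 MHz > fs/2 = 22.75 MHz, folds to fs − 31.5 MHz = 14 MHz.
71 MHz mod fs = 25.5 MHz.
25.5 MHz > fs/2 = 22.75 MHz, folds to fs − 25.5 MHz = 20 MHz.
175.5 MHz mod fs = 39 MHz.
39 MHz > fs/2 = 22.75 MHz, folds to fs − 39 MHz = 6.5 MHz.
71 MHz and 116.5 MHz both map to 20 MHz.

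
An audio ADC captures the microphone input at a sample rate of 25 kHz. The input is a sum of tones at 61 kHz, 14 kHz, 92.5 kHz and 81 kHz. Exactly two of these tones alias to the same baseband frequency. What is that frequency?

11 kHz

fs/2 = 12.5 kHz.
61 kHz mod fs = 11 kHz.
11 kHz ≤ fs/2 = 12.5 kHz, appears at 11 kHz.
14 kHz > fs/2 = 12.5 kHz, folds to fs − 14 kHz = 11 kHz.
92.5 kHz mod fs = 17.5 kHz.
17.5 kHz > fs/2 = 12.5 kHz, folds to fs − 17.5 kHz = 7.5 kHz.
81 kHz mod fs = 6 kHz.
6 kHz ≤ fs/2 = 12.5 kHz, appears at 6 kHz.
14 kHz and 61 kHz both map to 11 kHz.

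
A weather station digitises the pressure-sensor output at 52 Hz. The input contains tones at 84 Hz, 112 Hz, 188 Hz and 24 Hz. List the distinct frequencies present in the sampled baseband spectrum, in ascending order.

8 Hz, 20 Hz, 24 Hz

fs/2 = 26 Hz.
84 Hz mod fs = 32 Hz.
32 Hz > fs/2 = 26 Hz, folds to fs − 32 Hz = 20 Hz.
112 Hz mod fs = 8 Hz.
8 Hz ≤ fs/2 = 26 Hz, appears at 8 Hz.
188 Hz mod fs = 32 Hz.
32 Hz > fs/2 = 26 Hz, folds to fs − 32 Hz = 20 Hz.
24 Hz ≤ fs/2 = 26 Hz, passes unchanged.
Distinct values: {8 Hz, 20 Hz, 24 Hz}.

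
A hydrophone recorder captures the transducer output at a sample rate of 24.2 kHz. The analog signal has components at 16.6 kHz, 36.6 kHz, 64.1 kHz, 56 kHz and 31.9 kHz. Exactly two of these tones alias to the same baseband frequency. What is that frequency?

7.6 kHz

fs/2 = 12.1 kHz.
16.6 kHz > fs/2 = 12.1 kHz, folds to fs − 16.6 kHz = 7.6 kHz.
36.6 kHz mod fs = 12.4 kHz.
12.4 kHz > fs/2 = 12.1 kHz, folds to fs − 12.4 kHz = 11.8 kHz.
64.1 kHz mod fs = 15.7 kHz.
15.7 kHz > fs/2 = 12.1 kHz, folds to fs − 15.7 kHz = 8.5 kHz.
56 kHz mod fs = 7.6 kHz.
7.6 kHz ≤ fs/2 = 12.1 kHz, appears at 7.6 kHz.
31.9 kHz mod fs = 7.7 kHz.
7.7 kHz ≤ fs/2 = 12.1 kHz, appears at 7.7 kHz.
16.6 kHz and 56 kHz both map to 7.6 kHz.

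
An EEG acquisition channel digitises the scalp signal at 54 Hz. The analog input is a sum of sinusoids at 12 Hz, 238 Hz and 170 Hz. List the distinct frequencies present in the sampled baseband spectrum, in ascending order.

fs/2 = 27 Hz.
12 Hz ≤ fs/2 = 27 Hz, passes unchanged.
238 Hz mod fs = 22 Hz.
22 Hz ≤ fs/2 = 27 Hz, appears at 22 Hz.
170 Hz mod fs = 8 Hz.
8 Hz ≤ fs/2 = 27 Hz, appears at 8 Hz.
Distinct values: {8 Hz, 12 Hz, 22 Hz}.

8 Hz, 12 Hz, 22 Hz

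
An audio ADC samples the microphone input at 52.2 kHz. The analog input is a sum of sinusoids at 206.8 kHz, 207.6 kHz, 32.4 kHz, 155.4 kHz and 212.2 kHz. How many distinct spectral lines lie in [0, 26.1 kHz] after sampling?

4

fs/2 = 26.1 kHz.
206.8 kHz mod fs = 50.2 kHz.
50.2 kHz > fs/2 = 26.1 kHz, folds to fs − 50.2 kHz = 2 kHz.
207.6 kHz mod fs = 51 kHz.
51 kHz > fs/2 = 26.1 kHz, folds to fs − 51 kHz = 1.2 kHz.
32.4 kHz > fs/2 = 26.1 kHz, folds to fs − 32.4 kHz = 19.8 kHz.
155.4 kHz mod fs = 51 kHz.
51 kHz > fs/2 = 26.1 kHz, folds to fs − 51 kHz = 1.2 kHz.
212.2 kHz mod fs = 3.4 kHz.
3.4 kHz ≤ fs/2 = 26.1 kHz, appears at 3.4 kHz.
Distinct values: {1.2 kHz, 2 kHz, 3.4 kHz, 19.8 kHz} → 4.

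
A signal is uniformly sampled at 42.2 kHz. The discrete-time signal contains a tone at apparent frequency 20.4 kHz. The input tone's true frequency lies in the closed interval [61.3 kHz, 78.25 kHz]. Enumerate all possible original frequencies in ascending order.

62.6 kHz, 64 kHz

Frequencies that alias to 20.4 kHz are k·fs ± 20.4 kHz for integer k ≥ 0.
k=0: 20.4 kHz.
k=1: 21.8 kHz, 62.6 kHz.
k=2: 64 kHz, 104.8 kHz.
k=3: 106.2 kHz, 147 kHz.
Within [61.3 kHz, 78.25 kHz]: 62.6 kHz, 64 kHz.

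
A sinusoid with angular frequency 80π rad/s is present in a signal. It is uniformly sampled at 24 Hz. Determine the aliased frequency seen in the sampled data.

ω = 80π rad/s → f = ω/(2π) = 40 Hz.
40 Hz mod fs = 16 Hz.
16 Hz > fs/2 = 12 Hz, folds to fs − 16 Hz = 8 Hz.

8 Hz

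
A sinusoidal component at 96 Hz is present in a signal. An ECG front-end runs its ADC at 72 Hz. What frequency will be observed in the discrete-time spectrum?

24 Hz

96 Hz mod fs = 24 Hz.
24 Hz ≤ fs/2 = 36 Hz, appears at 24 Hz.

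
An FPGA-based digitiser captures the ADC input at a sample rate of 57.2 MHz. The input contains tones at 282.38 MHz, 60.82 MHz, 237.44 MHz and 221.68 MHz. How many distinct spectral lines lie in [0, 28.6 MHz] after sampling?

fs/2 = 28.6 MHz.
282.38 MHz mod fs = 53.58 MHz.
53.58 MHz > fs/2 = 28.6 MHz, folds to fs − 53.58 MHz = 3.62 MHz.
60.82 MHz mod fs = 3.62 MHz.
3.62 MHz ≤ fs/2 = 28.6 MHz, appears at 3.62 MHz.
237.44 MHz mod fs = 8.64 MHz.
8.64 MHz ≤ fs/2 = 28.6 MHz, appears at 8.64 MHz.
221.68 MHz mod fs = 50.08 MHz.
50.08 MHz > fs/2 = 28.6 MHz, folds to fs − 50.08 MHz = 7.12 MHz.
Distinct values: {3.62 MHz, 7.12 MHz, 8.64 MHz} → 3.

3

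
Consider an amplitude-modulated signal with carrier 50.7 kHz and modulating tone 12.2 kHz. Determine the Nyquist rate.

AM sidebands sit at fc ± fm = 38.5 kHz and 62.9 kHz.
Highest-frequency component: 62.9 kHz.
Nyquist rate = 2 × 62.9 kHz = 125.8 kHz.

125.8 kHz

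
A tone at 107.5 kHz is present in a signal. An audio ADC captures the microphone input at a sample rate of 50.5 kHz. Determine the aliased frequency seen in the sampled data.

107.5 kHz mod fs = 6.5 kHz.
6.5 kHz ≤ fs/2 = 25.25 kHz, appears at 6.5 kHz.

6.5 kHz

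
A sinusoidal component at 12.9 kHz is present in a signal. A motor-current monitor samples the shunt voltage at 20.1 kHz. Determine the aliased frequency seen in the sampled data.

7.2 kHz

12.9 kHz > fs/2 = 10.05 kHz, folds to fs − 12.9 kHz = 7.2 kHz.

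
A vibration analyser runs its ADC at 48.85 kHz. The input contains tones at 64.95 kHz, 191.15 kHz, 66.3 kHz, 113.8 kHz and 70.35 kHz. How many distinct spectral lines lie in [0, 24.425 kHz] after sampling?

4

fs/2 = 24.425 kHz.
64.95 kHz mod fs = 16.1 kHz.
16.1 kHz ≤ fs/2 = 24.425 kHz, appears at 16.1 kHz.
191.15 kHz mod fs = 44.6 kHz.
44.6 kHz > fs/2 = 24.425 kHz, folds to fs − 44.6 kHz = 4.25 kHz.
66.3 kHz mod fs = 17.45 kHz.
17.45 kHz ≤ fs/2 = 24.425 kHz, appears at 17.45 kHz.
113.8 kHz mod fs = 16.1 kHz.
16.1 kHz ≤ fs/2 = 24.425 kHz, appears at 16.1 kHz.
70.35 kHz mod fs = 21.5 kHz.
21.5 kHz ≤ fs/2 = 24.425 kHz, appears at 21.5 kHz.
Distinct values: {4.25 kHz, 16.1 kHz, 17.45 kHz, 21.5 kHz} → 4.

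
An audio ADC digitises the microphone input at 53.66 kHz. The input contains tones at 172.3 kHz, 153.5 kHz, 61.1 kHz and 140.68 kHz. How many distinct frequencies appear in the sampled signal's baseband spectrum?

4

fs/2 = 26.83 kHz.
172.3 kHz mod fs = 11.32 kHz.
11.32 kHz ≤ fs/2 = 26.83 kHz, appears at 11.32 kHz.
153.5 kHz mod fs = 46.18 kHz.
46.18 kHz > fs/2 = 26.83 kHz, folds to fs − 46.18 kHz = 7.48 kHz.
61.1 kHz mod fs = 7.44 kHz.
7.44 kHz ≤ fs/2 = 26.83 kHz, appears at 7.44 kHz.
140.68 kHz mod fs = 33.36 kHz.
33.36 kHz > fs/2 = 26.83 kHz, folds to fs − 33.36 kHz = 20.3 kHz.
Distinct values: {7.44 kHz, 7.48 kHz, 11.32 kHz, 20.3 kHz} → 4.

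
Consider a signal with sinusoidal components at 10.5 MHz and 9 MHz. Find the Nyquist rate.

21 MHz

Highest-frequency component: 10.5 MHz.
Nyquist rate = 2 × 10.5 MHz = 21 MHz.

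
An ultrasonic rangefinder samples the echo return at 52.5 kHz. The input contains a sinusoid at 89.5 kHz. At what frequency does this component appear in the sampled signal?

89.5 kHz mod fs = 37 kHz.
37 kHz > fs/2 = 26.25 kHz, folds to fs − 37 kHz = 15.5 kHz.

15.5 kHz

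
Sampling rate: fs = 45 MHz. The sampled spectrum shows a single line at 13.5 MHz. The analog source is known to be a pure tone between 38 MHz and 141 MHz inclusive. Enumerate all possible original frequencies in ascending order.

58.5 MHz, 76.5 MHz, 103.5 MHz, 121.5 MHz

Frequencies that alias to 13.5 MHz are k·fs ± 13.5 MHz for integer k ≥ 0.
k=0: 13.5 MHz.
k=1: 31.5 MHz, 58.5 MHz.
k=2: 76.5 MHz, 103.5 MHz.
k=3: 121.5 MHz, 148.5 MHz.
k=4: 166.5 MHz, 193.5 MHz.
Within [38 MHz, 141 MHz]: 58.5 MHz, 76.5 MHz, 103.5 MHz, 121.5 MHz.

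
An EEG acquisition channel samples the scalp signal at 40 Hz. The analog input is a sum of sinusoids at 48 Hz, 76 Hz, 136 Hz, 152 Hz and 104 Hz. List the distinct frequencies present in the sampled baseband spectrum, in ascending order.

fs/2 = 20 Hz.
48 Hz mod fs = 8 Hz.
8 Hz ≤ fs/2 = 20 Hz, appears at 8 Hz.
76 Hz mod fs = 36 Hz.
36 Hz > fs/2 = 20 Hz, folds to fs − 36 Hz = 4 Hz.
136 Hz mod fs = 16 Hz.
16 Hz ≤ fs/2 = 20 Hz, appears at 16 Hz.
152 Hz mod fs = 32 Hz.
32 Hz > fs/2 = 20 Hz, folds to fs − 32 Hz = 8 Hz.
104 Hz mod fs = 24 Hz.
24 Hz > fs/2 = 20 Hz, folds to fs − 24 Hz = 16 Hz.
Distinct values: {4 Hz, 8 Hz, 16 Hz}.

4 Hz, 8 Hz, 16 Hz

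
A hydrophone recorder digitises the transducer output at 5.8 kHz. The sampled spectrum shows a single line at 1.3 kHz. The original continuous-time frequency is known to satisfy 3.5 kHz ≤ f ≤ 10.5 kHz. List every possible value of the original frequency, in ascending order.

Frequencies that alias to 1.3 kHz are k·fs ± 1.3 kHz for integer k ≥ 0.
k=0: 1.3 kHz.
k=1: 4.5 kHz, 7.1 kHz.
k=2: 10.3 kHz, 12.9 kHz.
k=3: 16.1 kHz, 18.7 kHz.
Within [3.5 kHz, 10.5 kHz]: 4.5 kHz, 7.1 kHz, 10.3 kHz.

4.5 kHz, 7.1 kHz, 10.3 kHz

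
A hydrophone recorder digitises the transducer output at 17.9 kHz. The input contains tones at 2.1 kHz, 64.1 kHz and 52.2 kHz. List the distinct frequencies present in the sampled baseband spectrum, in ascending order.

1.5 kHz, 2.1 kHz, 7.5 kHz

fs/2 = 8.95 kHz.
2.1 kHz ≤ fs/2 = 8.95 kHz, passes unchanged.
64.1 kHz mod fs = 10.4 kHz.
10.4 kHz > fs/2 = 8.95 kHz, folds to fs − 10.4 kHz = 7.5 kHz.
52.2 kHz mod fs = 16.4 kHz.
16.4 kHz > fs/2 = 8.95 kHz, folds to fs − 16.4 kHz = 1.5 kHz.
Distinct values: {1.5 kHz, 2.1 kHz, 7.5 kHz}.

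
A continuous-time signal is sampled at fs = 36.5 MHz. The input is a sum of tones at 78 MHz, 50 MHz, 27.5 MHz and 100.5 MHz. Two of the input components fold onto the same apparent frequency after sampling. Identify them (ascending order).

fs/2 = 18.25 MHz.
78 MHz mod fs = 5 MHz.
5 MHz ≤ fs/2 = 18.25 MHz, appears at 5 MHz.
50 MHz mod fs = 13.5 MHz.
13.5 MHz ≤ fs/2 = 18.25 MHz, appears at 13.5 MHz.
27.5 MHz > fs/2 = 18.25 MHz, folds to fs − 27.5 MHz = 9 MHz.
100.5 MHz mod fs = 27.5 MHz.
27.5 MHz > fs/2 = 18.25 MHz, folds to fs − 27.5 MHz = 9 MHz.
27.5 MHz and 100.5 MHz both map to 9 MHz.

27.5 MHz, 100.5 MHz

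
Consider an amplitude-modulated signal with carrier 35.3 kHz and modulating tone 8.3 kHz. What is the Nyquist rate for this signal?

87.2 kHz

AM sidebands sit at fc ± fm = 27 kHz and 43.6 kHz.
Highest-frequency component: 43.6 kHz.
Nyquist rate = 2 × 43.6 kHz = 87.2 kHz.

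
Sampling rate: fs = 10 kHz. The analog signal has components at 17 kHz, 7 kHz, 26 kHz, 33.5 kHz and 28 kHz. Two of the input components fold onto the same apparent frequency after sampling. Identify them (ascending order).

fs/2 = 5 kHz.
17 kHz mod fs = 7 kHz.
7 kHz > fs/2 = 5 kHz, folds to fs − 7 kHz = 3 kHz.
7 kHz > fs/2 = 5 kHz, folds to fs − 7 kHz = 3 kHz.
26 kHz mod fs = 6 kHz.
6 kHz > fs/2 = 5 kHz, folds to fs − 6 kHz = 4 kHz.
33.5 kHz mod fs = 3.5 kHz.
3.5 kHz ≤ fs/2 = 5 kHz, appears at 3.5 kHz.
28 kHz mod fs = 8 kHz.
8 kHz > fs/2 = 5 kHz, folds to fs − 8 kHz = 2 kHz.
7 kHz and 17 kHz both map to 3 kHz.

7 kHz, 17 kHz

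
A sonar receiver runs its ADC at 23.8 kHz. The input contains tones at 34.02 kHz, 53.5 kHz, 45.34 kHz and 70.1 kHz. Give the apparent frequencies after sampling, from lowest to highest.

1.3 kHz, 2.26 kHz, 5.9 kHz, 10.22 kHz

fs/2 = 11.9 kHz.
34.02 kHz mod fs = 10.22 kHz.
10.22 kHz ≤ fs/2 = 11.9 kHz, appears at 10.22 kHz.
53.5 kHz mod fs = 5.9 kHz.
5.9 kHz ≤ fs/2 = 11.9 kHz, appears at 5.9 kHz.
45.34 kHz mod fs = 21.54 kHz.
21.54 kHz > fs/2 = 11.9 kHz, folds to fs − 21.54 kHz = 2.26 kHz.
70.1 kHz mod fs = 22.5 kHz.
22.5 kHz > fs/2 = 11.9 kHz, folds to fs − 22.5 kHz = 1.3 kHz.
Distinct values: {1.3 kHz, 2.26 kHz, 5.9 kHz, 10.22 kHz}.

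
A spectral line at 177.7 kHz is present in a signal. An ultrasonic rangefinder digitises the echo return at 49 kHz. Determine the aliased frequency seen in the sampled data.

18.3 kHz

177.7 kHz mod fs = 30.7 kHz.
30.7 kHz > fs/2 = 24.5 kHz, folds to fs − 30.7 kHz = 18.3 kHz.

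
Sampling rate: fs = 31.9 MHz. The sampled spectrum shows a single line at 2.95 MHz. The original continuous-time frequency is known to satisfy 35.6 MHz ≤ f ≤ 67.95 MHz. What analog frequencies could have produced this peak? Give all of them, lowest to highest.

60.85 MHz, 66.75 MHz

Frequencies that alias to 2.95 MHz are k·fs ± 2.95 MHz for integer k ≥ 0.
k=0: 2.95 MHz.
k=1: 28.95 MHz, 34.85 MHz.
k=2: 60.85 MHz, 66.75 MHz.
k=3: 92.75 MHz, 98.65 MHz.
Within [35.6 MHz, 67.95 MHz]: 60.85 MHz, 66.75 MHz.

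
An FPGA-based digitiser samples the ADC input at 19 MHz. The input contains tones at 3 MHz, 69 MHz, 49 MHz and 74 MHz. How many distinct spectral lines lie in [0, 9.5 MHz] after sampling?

fs/2 = 9.5 MHz.
3 MHz ≤ fs/2 = 9.5 MHz, passes unchanged.
69 MHz mod fs = 12 MHz.
12 MHz > fs/2 = 9.5 MHz, folds to fs − 12 MHz = 7 MHz.
49 MHz mod fs = 11 MHz.
11 MHz > fs/2 = 9.5 MHz, folds to fs − 11 MHz = 8 MHz.
74 MHz mod fs = 17 MHz.
17 MHz > fs/2 = 9.5 MHz, folds to fs − 17 MHz = 2 MHz.
Distinct values: {2 MHz, 3 MHz, 7 MHz, 8 MHz} → 4.

4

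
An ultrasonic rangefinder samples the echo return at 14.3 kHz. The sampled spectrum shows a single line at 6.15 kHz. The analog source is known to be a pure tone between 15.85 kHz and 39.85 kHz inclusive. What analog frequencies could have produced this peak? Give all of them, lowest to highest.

Frequencies that alias to 6.15 kHz are k·fs ± 6.15 kHz for integer k ≥ 0.
k=0: 6.15 kHz.
k=1: 8.15 kHz, 20.45 kHz.
k=2: 22.45 kHz, 34.75 kHz.
k=3: 36.75 kHz, 49.05 kHz.
k=4: 51.05 kHz, 63.35 kHz.
Within [15.85 kHz, 39.85 kHz]: 20.45 kHz, 22.45 kHz, 34.75 kHz, 36.75 kHz.

20.45 kHz, 22.45 kHz, 34.75 kHz, 36.75 kHz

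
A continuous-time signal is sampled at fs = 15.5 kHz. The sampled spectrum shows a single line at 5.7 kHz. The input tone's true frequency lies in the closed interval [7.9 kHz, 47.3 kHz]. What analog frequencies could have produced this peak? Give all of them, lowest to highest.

9.8 kHz, 21.2 kHz, 25.3 kHz, 36.7 kHz, 40.8 kHz

Frequencies that alias to 5.7 kHz are k·fs ± 5.7 kHz for integer k ≥ 0.
k=0: 5.7 kHz.
k=1: 9.8 kHz, 21.2 kHz.
k=2: 25.3 kHz, 36.7 kHz.
k=3: 40.8 kHz, 52.2 kHz.
k=4: 56.3 kHz, 67.7 kHz.
Within [7.9 kHz, 47.3 kHz]: 9.8 kHz, 21.2 kHz, 25.3 kHz, 36.7 kHz, 40.8 kHz.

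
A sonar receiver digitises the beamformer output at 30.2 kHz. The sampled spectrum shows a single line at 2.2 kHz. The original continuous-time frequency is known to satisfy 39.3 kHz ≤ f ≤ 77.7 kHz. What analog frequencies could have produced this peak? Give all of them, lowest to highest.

Frequencies that alias to 2.2 kHz are k·fs ± 2.2 kHz for integer k ≥ 0.
k=0: 2.2 kHz.
k=1: 28 kHz, 32.4 kHz.
k=2: 58.2 kHz, 62.6 kHz.
k=3: 88.4 kHz, 92.8 kHz.
Within [39.3 kHz, 77.7 kHz]: 58.2 kHz, 62.6 kHz.

58.2 kHz, 62.6 kHz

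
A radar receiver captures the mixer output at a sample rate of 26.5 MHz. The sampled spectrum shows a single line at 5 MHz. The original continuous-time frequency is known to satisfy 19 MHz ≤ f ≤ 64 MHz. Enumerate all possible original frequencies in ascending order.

21.5 MHz, 31.5 MHz, 48 MHz, 58 MHz

Frequencies that alias to 5 MHz are k·fs ± 5 MHz for integer k ≥ 0.
k=0: 5 MHz.
k=1: 21.5 MHz, 31.5 MHz.
k=2: 48 MHz, 58 MHz.
k=3: 74.5 MHz, 84.5 MHz.
Within [19 MHz, 64 MHz]: 21.5 MHz, 31.5 MHz, 48 MHz, 58 MHz.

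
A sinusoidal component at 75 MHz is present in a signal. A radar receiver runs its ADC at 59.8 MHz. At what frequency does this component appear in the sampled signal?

15.2 MHz

75 MHz mod fs = 15.2 MHz.
15.2 MHz ≤ fs/2 = 29.9 MHz, appears at 15.2 MHz.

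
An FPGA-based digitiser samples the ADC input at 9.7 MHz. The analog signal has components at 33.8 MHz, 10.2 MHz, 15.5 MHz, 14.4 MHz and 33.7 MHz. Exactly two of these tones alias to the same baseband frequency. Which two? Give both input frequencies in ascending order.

fs/2 = 4.85 MHz.
33.8 MHz mod fs = 4.7 MHz.
4.7 MHz ≤ fs/2 = 4.85 MHz, appears at 4.7 MHz.
10.2 MHz mod fs = 0.5 MHz.
0.5 MHz ≤ fs/2 = 4.85 MHz, appears at 0.5 MHz.
15.5 MHz mod fs = 5.8 MHz.
5.8 MHz > fs/2 = 4.85 MHz, folds to fs − 5.8 MHz = 3.9 MHz.
14.4 MHz mod fs = 4.7 MHz.
4.7 MHz ≤ fs/2 = 4.85 MHz, appears at 4.7 MHz.
33.7 MHz mod fs = 4.6 MHz.
4.6 MHz ≤ fs/2 = 4.85 MHz, appears at 4.6 MHz.
14.4 MHz and 33.8 MHz both map to 4.7 MHz.

14.4 MHz, 33.8 MHz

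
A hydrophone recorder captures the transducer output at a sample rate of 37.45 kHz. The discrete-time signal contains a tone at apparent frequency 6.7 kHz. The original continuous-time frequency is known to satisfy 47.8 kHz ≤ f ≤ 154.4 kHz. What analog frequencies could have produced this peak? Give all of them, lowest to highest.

68.2 kHz, 81.6 kHz, 105.65 kHz, 119.05 kHz, 143.1 kHz

Frequencies that alias to 6.7 kHz are k·fs ± 6.7 kHz for integer k ≥ 0.
k=0: 6.7 kHz.
k=1: 30.75 kHz, 44.15 kHz.
k=2: 68.2 kHz, 81.6 kHz.
k=3: 105.65 kHz, 119.05 kHz.
k=4: 143.1 kHz, 156.5 kHz.
k=5: 180.55 kHz, 193.95 kHz.
Within [47.8 kHz, 154.4 kHz]: 68.2 kHz, 81.6 kHz, 105.65 kHz, 119.05 kHz, 143.1 kHz.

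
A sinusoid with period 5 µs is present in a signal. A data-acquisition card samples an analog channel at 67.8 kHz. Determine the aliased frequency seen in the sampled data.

T = 5 µs → f = 1/T = 200 kHz.
200 kHz mod fs = 64.4 kHz.
64.4 kHz > fs/2 = 33.9 kHz, folds to fs − 64.4 kHz = 3.4 kHz.

3.4 kHz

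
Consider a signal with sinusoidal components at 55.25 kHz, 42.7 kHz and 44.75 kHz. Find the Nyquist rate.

Highest-frequency component: 55.25 kHz.
Nyquist rate = 2 × 55.25 kHz = 110.5 kHz.

110.5 kHz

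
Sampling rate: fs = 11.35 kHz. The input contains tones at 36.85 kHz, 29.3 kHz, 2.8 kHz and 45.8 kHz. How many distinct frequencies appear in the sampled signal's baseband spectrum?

3

fs/2 = 5.675 kHz.
36.85 kHz mod fs = 2.8 kHz.
2.8 kHz ≤ fs/2 = 5.675 kHz, appears at 2.8 kHz.
29.3 kHz mod fs = 6.6 kHz.
6.6 kHz > fs/2 = 5.675 kHz, folds to fs − 6.6 kHz = 4.75 kHz.
2.8 kHz ≤ fs/2 = 5.675 kHz, passes unchanged.
45.8 kHz mod fs = 0.4 kHz.
0.4 kHz ≤ fs/2 = 5.675 kHz, appears at 0.4 kHz.
Distinct values: {0.4 kHz, 2.8 kHz, 4.75 kHz} → 3.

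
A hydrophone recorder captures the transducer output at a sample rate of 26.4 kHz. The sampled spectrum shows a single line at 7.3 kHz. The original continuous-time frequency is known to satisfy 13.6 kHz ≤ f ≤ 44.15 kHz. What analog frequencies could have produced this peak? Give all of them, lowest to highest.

Frequencies that alias to 7.3 kHz are k·fs ± 7.3 kHz for integer k ≥ 0.
k=0: 7.3 kHz.
k=1: 19.1 kHz, 33.7 kHz.
k=2: 45.5 kHz, 60.1 kHz.
Within [13.6 kHz, 44.15 kHz]: 19.1 kHz, 33.7 kHz.

19.1 kHz, 33.7 kHz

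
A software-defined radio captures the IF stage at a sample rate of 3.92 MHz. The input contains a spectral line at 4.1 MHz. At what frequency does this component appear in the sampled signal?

4.1 MHz mod fs = 0.18 MHz.
0.18 MHz ≤ fs/2 = 1.96 MHz, appears at 0.18 MHz.

0.18 MHz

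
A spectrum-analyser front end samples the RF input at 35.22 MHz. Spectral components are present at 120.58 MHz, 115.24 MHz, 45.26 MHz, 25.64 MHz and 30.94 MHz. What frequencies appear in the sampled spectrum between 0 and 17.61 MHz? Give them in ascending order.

fs/2 = 17.61 MHz.
120.58 MHz mod fs = 14.92 MHz.
14.92 MHz ≤ fs/2 = 17.61 MHz, appears at 14.92 MHz.
115.24 MHz mod fs = 9.58 MHz.
9.58 MHz ≤ fs/2 = 17.61 MHz, appears at 9.58 MHz.
45.26 MHz mod fs = 10.04 MHz.
10.04 MHz ≤ fs/2 = 17.61 MHz, appears at 10.04 MHz.
25.64 MHz > fs/2 = 17.61 MHz, folds to fs − 25.64 MHz = 9.58 MHz.
30.94 MHz > fs/2 = 17.61 MHz, folds to fs − 30.94 MHz = 4.28 MHz.
Distinct values: {4.28 MHz, 9.58 MHz, 10.04 MHz, 14.92 MHz}.

4.28 MHz, 9.58 MHz, 10.04 MHz, 14.92 MHz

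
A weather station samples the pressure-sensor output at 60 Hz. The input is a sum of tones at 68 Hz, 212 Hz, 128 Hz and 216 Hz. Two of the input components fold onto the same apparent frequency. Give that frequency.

8 Hz

fs/2 = 30 Hz.
68 Hz mod fs = 8 Hz.
8 Hz ≤ fs/2 = 30 Hz, appears at 8 Hz.
212 Hz mod fs = 32 Hz.
32 Hz > fs/2 = 30 Hz, folds to fs − 32 Hz = 28 Hz.
128 Hz mod fs = 8 Hz.
8 Hz ≤ fs/2 = 30 Hz, appears at 8 Hz.
216 Hz mod fs = 36 Hz.
36 Hz > fs/2 = 30 Hz, folds to fs − 36 Hz = 24 Hz.
68 Hz and 128 Hz both map to 8 Hz.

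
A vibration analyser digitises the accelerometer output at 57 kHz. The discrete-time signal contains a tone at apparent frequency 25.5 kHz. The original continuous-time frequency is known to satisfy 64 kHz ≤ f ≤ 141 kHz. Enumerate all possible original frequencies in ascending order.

Frequencies that alias to 25.5 kHz are k·fs ± 25.5 kHz for integer k ≥ 0.
k=0: 25.5 kHz.
k=1: 31.5 kHz, 82.5 kHz.
k=2: 88.5 kHz, 139.5 kHz.
k=3: 145.5 kHz, 196.5 kHz.
Within [64 kHz, 141 kHz]: 82.5 kHz, 88.5 kHz, 139.5 kHz.

82.5 kHz, 88.5 kHz, 139.5 kHz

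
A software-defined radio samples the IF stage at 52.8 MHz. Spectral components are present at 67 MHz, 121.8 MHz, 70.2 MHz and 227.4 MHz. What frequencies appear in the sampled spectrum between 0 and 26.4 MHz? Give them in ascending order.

fs/2 = 26.4 MHz.
67 MHz mod fs = 14.2 MHz.
14.2 MHz ≤ fs/2 = 26.4 MHz, appears at 14.2 MHz.
121.8 MHz mod fs = 16.2 MHz.
16.2 MHz ≤ fs/2 = 26.4 MHz, appears at 16.2 MHz.
70.2 MHz mod fs = 17.4 MHz.
17.4 MHz ≤ fs/2 = 26.4 MHz, appears at 17.4 MHz.
227.4 MHz mod fs = 16.2 MHz.
16.2 MHz ≤ fs/2 = 26.4 MHz, appears at 16.2 MHz.
Distinct values: {14.2 MHz, 16.2 MHz, 17.4 MHz}.

14.2 MHz, 16.2 MHz, 17.4 MHz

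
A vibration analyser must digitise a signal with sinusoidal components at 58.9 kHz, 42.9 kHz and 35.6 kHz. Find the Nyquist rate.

Highest-frequency component: 58.9 kHz.
Nyquist rate = 2 × 58.9 kHz = 117.8 kHz.

117.8 kHz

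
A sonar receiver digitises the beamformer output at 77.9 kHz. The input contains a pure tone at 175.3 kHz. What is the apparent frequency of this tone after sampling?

19.5 kHz

175.3 kHz mod fs = 19.5 kHz.
19.5 kHz ≤ fs/2 = 38.95 kHz, appears at 19.5 kHz.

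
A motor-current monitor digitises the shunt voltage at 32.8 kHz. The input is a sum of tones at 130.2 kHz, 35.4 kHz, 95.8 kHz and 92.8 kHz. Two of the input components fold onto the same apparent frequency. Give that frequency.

fs/2 = 16.4 kHz.
130.2 kHz mod fs = 31.8 kHz.
31.8 kHz > fs/2 = 16.4 kHz, folds to fs − 31.8 kHz = 1 kHz.
35.4 kHz mod fs = 2.6 kHz.
2.6 kHz ≤ fs/2 = 16.4 kHz, appears at 2.6 kHz.
95.8 kHz mod fs = 30.2 kHz.
30.2 kHz > fs/2 = 16.4 kHz, folds to fs − 30.2 kHz = 2.6 kHz.
92.8 kHz mod fs = 27.2 kHz.
27.2 kHz > fs/2 = 16.4 kHz, folds to fs − 27.2 kHz = 5.6 kHz.
35.4 kHz and 95.8 kHz both map to 2.6 kHz.

2.6 kHz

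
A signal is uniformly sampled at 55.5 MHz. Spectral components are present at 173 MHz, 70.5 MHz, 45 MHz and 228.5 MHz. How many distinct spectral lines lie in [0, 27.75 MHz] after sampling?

fs/2 = 27.75 MHz.
173 MHz mod fs = 6.5 MHz.
6.5 MHz ≤ fs/2 = 27.75 MHz, appears at 6.5 MHz.
70.5 MHz mod fs = 15 MHz.
15 MHz ≤ fs/2 = 27.75 MHz, appears at 15 MHz.
45 MHz > fs/2 = 27.75 MHz, folds to fs − 45 MHz = 10.5 MHz.
228.5 MHz mod fs = 6.5 MHz.
6.5 MHz ≤ fs/2 = 27.75 MHz, appears at 6.5 MHz.
Distinct values: {6.5 MHz, 10.5 MHz, 15 MHz} → 3.

3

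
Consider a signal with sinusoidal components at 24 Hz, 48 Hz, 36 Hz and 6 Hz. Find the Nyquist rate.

96 Hz

Highest-frequency component: 48 Hz.
Nyquist rate = 2 × 48 Hz = 96 Hz.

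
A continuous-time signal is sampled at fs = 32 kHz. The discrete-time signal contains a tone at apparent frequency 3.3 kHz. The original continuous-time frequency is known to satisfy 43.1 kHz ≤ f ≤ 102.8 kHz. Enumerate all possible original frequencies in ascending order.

Frequencies that alias to 3.3 kHz are k·fs ± 3.3 kHz for integer k ≥ 0.
k=0: 3.3 kHz.
k=1: 28.7 kHz, 35.3 kHz.
k=2: 60.7 kHz, 67.3 kHz.
k=3: 92.7 kHz, 99.3 kHz.
k=4: 124.7 kHz, 131.3 kHz.
Within [43.1 kHz, 102.8 kHz]: 60.7 kHz, 67.3 kHz, 92.7 kHz, 99.3 kHz.

60.7 kHz, 67.3 kHz, 92.7 kHz, 99.3 kHz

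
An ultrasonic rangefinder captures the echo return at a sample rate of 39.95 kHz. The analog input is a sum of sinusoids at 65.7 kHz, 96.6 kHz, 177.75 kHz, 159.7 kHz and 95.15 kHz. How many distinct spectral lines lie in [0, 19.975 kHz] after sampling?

5

fs/2 = 19.975 kHz.
65.7 kHz mod fs = 25.75 kHz.
25.75 kHz > fs/2 = 19.975 kHz, folds to fs − 25.75 kHz = 14.2 kHz.
96.6 kHz mod fs = 16.7 kHz.
16.7 kHz ≤ fs/2 = 19.975 kHz, appears at 16.7 kHz.
177.75 kHz mod fs = 17.95 kHz.
17.95 kHz ≤ fs/2 = 19.975 kHz, appears at 17.95 kHz.
159.7 kHz mod fs = 39.85 kHz.
39.85 kHz > fs/2 = 19.975 kHz, folds to fs − 39.85 kHz = 0.1 kHz.
95.15 kHz mod fs = 15.25 kHz.
15.25 kHz ≤ fs/2 = 19.975 kHz, appears at 15.25 kHz.
Distinct values: {0.1 kHz, 14.2 kHz, 15.25 kHz, 16.7 kHz, 17.95 kHz} → 5.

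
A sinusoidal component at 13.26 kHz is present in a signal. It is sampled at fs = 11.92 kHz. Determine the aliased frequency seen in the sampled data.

13.26 kHz mod fs = 1.34 kHz.
1.34 kHz ≤ fs/2 = 5.96 kHz, appears at 1.34 kHz.

1.34 kHz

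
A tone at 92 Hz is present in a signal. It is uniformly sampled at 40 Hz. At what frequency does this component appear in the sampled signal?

12 Hz

92 Hz mod fs = 12 Hz.
12 Hz ≤ fs/2 = 20 Hz, appears at 12 Hz.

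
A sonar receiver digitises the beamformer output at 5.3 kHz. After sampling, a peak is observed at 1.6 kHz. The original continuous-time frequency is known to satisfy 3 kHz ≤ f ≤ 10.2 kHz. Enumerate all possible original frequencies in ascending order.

3.7 kHz, 6.9 kHz, 9 kHz

Frequencies that alias to 1.6 kHz are k·fs ± 1.6 kHz for integer k ≥ 0.
k=0: 1.6 kHz.
k=1: 3.7 kHz, 6.9 kHz.
k=2: 9 kHz, 12.2 kHz.
k=3: 14.3 kHz, 17.5 kHz.
Within [3 kHz, 10.2 kHz]: 3.7 kHz, 6.9 kHz, 9 kHz.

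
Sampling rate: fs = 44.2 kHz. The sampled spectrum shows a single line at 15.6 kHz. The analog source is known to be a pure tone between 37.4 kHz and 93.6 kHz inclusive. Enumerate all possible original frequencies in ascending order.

Frequencies that alias to 15.6 kHz are k·fs ± 15.6 kHz for integer k ≥ 0.
k=0: 15.6 kHz.
k=1: 28.6 kHz, 59.8 kHz.
k=2: 72.8 kHz, 104 kHz.
k=3: 117 kHz, 148.2 kHz.
Within [37.4 kHz, 93.6 kHz]: 59.8 kHz, 72.8 kHz.

59.8 kHz, 72.8 kHz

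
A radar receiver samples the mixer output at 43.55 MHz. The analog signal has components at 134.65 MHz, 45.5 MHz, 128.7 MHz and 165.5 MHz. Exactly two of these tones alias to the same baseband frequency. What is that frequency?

fs/2 = 21.775 MHz.
134.65 MHz mod fs = 4 MHz.
4 MHz ≤ fs/2 = 21.775 MHz, appears at 4 MHz.
45.5 MHz mod fs = 1.95 MHz.
1.95 MHz ≤ fs/2 = 21.775 MHz, appears at 1.95 MHz.
128.7 MHz mod fs = 41.6 MHz.
41.6 MHz > fs/2 = 21.775 MHz, folds to fs − 41.6 MHz = 1.95 MHz.
165.5 MHz mod fs = 34.85 MHz.
34.85 MHz > fs/2 = 21.775 MHz, folds to fs − 34.85 MHz = 8.7 MHz.
45.5 MHz and 128.7 MHz both map to 1.95 MHz.

1.95 MHz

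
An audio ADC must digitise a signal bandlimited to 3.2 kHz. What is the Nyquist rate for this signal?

6.4 kHz

Nyquist rate = 2 × 3.2 kHz = 6.4 kHz.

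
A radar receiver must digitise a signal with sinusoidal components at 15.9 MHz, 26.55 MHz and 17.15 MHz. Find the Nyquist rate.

Highest-frequency component: 26.55 MHz.
Nyquist rate = 2 × 26.55 MHz = 53.1 MHz.

53.1 MHz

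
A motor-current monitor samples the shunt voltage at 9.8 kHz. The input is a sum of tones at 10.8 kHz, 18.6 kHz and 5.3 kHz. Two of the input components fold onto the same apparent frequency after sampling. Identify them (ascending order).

fs/2 = 4.9 kHz.
10.8 kHz mod fs = 1 kHz.
1 kHz ≤ fs/2 = 4.9 kHz, appears at 1 kHz.
18.6 kHz mod fs = 8.8 kHz.
8.8 kHz > fs/2 = 4.9 kHz, folds to fs − 8.8 kHz = 1 kHz.
5.3 kHz > fs/2 = 4.9 kHz, folds to fs − 5.3 kHz = 4.5 kHz.
10.8 kHz and 18.6 kHz both map to 1 kHz.

10.8 kHz, 18.6 kHz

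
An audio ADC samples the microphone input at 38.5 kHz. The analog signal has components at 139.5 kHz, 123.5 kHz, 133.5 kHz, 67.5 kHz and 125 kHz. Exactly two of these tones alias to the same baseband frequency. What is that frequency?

9.5 kHz

fs/2 = 19.25 kHz.
139.5 kHz mod fs = 24 kHz.
24 kHz > fs/2 = 19.25 kHz, folds to fs − 24 kHz = 14.5 kHz.
123.5 kHz mod fs = 8 kHz.
8 kHz ≤ fs/2 = 19.25 kHz, appears at 8 kHz.
133.5 kHz mod fs = 18 kHz.
18 kHz ≤ fs/2 = 19.25 kHz, appears at 18 kHz.
67.5 kHz mod fs = 29 kHz.
29 kHz > fs/2 = 19.25 kHz, folds to fs − 29 kHz = 9.5 kHz.
125 kHz mod fs = 9.5 kHz.
9.5 kHz ≤ fs/2 = 19.25 kHz, appears at 9.5 kHz.
67.5 kHz and 125 kHz both map to 9.5 kHz.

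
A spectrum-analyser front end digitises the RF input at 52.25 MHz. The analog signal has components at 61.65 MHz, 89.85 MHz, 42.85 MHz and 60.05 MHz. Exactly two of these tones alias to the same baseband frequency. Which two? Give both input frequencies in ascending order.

fs/2 = 26.125 MHz.
61.65 MHz mod fs = 9.4 MHz.
9.4 MHz ≤ fs/2 = 26.125 MHz, appears at 9.4 MHz.
89.85 MHz mod fs = 37.6 MHz.
37.6 MHz > fs/2 = 26.125 MHz, folds to fs − 37.6 MHz = 14.65 MHz.
42.85 MHz > fs/2 = 26.125 MHz, folds to fs − 42.85 MHz = 9.4 MHz.
60.05 MHz mod fs = 7.8 MHz.
7.8 MHz ≤ fs/2 = 26.125 MHz, appears at 7.8 MHz.
42.85 MHz and 61.65 MHz both map to 9.4 MHz.

42.85 MHz, 61.65 MHz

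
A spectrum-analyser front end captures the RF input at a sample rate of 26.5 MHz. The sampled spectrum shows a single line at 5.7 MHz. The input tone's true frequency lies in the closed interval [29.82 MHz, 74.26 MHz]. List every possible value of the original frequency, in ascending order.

32.2 MHz, 47.3 MHz, 58.7 MHz, 73.8 MHz

Frequencies that alias to 5.7 MHz are k·fs ± 5.7 MHz for integer k ≥ 0.
k=0: 5.7 MHz.
k=1: 20.8 MHz, 32.2 MHz.
k=2: 47.3 MHz, 58.7 MHz.
k=3: 73.8 MHz, 85.2 MHz.
k=4: 100.3 MHz, 111.7 MHz.
Within [29.82 MHz, 74.26 MHz]: 32.2 MHz, 47.3 MHz, 58.7 MHz, 73.8 MHz.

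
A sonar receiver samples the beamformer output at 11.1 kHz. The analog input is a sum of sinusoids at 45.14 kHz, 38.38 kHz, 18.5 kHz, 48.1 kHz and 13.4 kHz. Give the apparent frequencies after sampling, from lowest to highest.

0.74 kHz, 2.3 kHz, 3.7 kHz, 5.08 kHz

fs/2 = 5.55 kHz.
45.14 kHz mod fs = 0.74 kHz.
0.74 kHz ≤ fs/2 = 5.55 kHz, appears at 0.74 kHz.
38.38 kHz mod fs = 5.08 kHz.
5.08 kHz ≤ fs/2 = 5.55 kHz, appears at 5.08 kHz.
18.5 kHz mod fs = 7.4 kHz.
7.4 kHz > fs/2 = 5.55 kHz, folds to fs − 7.4 kHz = 3.7 kHz.
48.1 kHz mod fs = 3.7 kHz.
3.7 kHz ≤ fs/2 = 5.55 kHz, appears at 3.7 kHz.
13.4 kHz mod fs = 2.3 kHz.
2.3 kHz ≤ fs/2 = 5.55 kHz, appears at 2.3 kHz.
Distinct values: {0.74 kHz, 2.3 kHz, 3.7 kHz, 5.08 kHz}.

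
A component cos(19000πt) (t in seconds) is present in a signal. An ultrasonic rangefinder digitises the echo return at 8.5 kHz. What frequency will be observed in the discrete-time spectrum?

ω = 19000π rad/s → f = ω/(2π) = 9500 Hz = 9.5 kHz.
9.5 kHz mod fs = 1 kHz.
1 kHz ≤ fs/2 = 4.25 kHz, appears at 1 kHz.

1 kHz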